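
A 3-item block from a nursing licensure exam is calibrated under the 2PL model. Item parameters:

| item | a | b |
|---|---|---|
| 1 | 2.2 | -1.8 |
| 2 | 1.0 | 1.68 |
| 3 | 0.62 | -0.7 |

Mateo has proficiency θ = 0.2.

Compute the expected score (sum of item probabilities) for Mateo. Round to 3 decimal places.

P(θ) = 1 / (1 + exp(−a(θ − b)))
P_1 = 1/(1+e^{-4.4000}) = 0.9879
P_2 = 1/(1+e^{1.4800}) = 0.1854
P_3 = 1/(1+e^{-0.5580}) = 0.6360
E[score] = 0.9879 + 0.1854 + 0.6360 = 1.8093

1.809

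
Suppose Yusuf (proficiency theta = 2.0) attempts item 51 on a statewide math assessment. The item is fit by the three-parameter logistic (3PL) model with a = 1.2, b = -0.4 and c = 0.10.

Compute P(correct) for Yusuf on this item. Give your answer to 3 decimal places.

P(theta) = c + (1 − c) · 1 / (1 + exp(−a(theta − b)))
Exponent: 1.2 × (2.0 − (-0.4)) = 2.8800
1/(1 + e^{-2.8800}) = 0.9468
P = 0.10 + 0.90 × 0.9468 = 0.9522

0.952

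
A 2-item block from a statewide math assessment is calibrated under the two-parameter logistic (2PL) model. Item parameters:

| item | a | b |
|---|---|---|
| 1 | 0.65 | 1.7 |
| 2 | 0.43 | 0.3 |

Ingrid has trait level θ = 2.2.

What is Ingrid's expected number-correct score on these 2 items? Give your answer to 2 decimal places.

P(θ) = 1 / (1 + exp(−a(θ − b)))
P_1 = 1/(1+e^{-0.3250}) = 0.5805
P_2 = 1/(1+e^{-0.8170}) = 0.6936
E[score] = 0.5805 + 0.6936 = 1.2741

1.27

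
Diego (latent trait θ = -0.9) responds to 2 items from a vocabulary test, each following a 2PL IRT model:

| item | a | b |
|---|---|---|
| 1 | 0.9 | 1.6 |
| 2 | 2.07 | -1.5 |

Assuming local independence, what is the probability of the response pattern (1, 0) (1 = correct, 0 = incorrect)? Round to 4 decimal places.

0.0214

P(θ) = 1 / (1 + exp(−a(θ − b)))
P_1 = 1/(1+e^{2.2500}) = 0.0953
P_2 = 1/(1+e^{-1.2420}) = 0.7759
L = P_1 × (1−P_2) = 0.0953 × 0.2241 = 0.02137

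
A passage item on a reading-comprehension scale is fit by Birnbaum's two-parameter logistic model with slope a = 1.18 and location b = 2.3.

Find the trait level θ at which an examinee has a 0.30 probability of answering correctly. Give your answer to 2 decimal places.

P(θ) = 1 / (1 + exp(−a(θ − b)))
logit = ln(0.3000/0.7000) = -0.8473
θ = b + logit/(a) = 2.3 + (-0.8473)/1.1800 = 1.5820

1.58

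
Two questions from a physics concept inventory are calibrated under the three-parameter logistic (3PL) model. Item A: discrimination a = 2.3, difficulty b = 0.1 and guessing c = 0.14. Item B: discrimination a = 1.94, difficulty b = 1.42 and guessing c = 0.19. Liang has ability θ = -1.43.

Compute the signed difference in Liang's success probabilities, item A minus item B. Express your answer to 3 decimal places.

-0.028

P(θ) = c + (1 − c) · 1 / (1 + exp(−a(θ − b)))
P_A = 0.1647
P_B = 0.1932
P_A − P_B = -0.0285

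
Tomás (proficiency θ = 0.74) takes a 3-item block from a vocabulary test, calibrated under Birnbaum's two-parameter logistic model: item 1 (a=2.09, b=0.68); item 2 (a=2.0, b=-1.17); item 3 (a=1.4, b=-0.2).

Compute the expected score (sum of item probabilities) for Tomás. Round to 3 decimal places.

2.298

P(θ) = 1 / (1 + exp(−a(θ − b)))
P_1 = 1/(1+e^{-0.1254}) = 0.5313
P_2 = 1/(1+e^{-3.8200}) = 0.9785
P_3 = 1/(1+e^{-1.3160}) = 0.7885
E[score] = 0.5313 + 0.9785 + 0.7885 = 2.2984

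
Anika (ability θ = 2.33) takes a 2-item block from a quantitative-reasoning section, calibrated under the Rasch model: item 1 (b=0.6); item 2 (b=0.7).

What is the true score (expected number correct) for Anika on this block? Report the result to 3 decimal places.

1.686

P(θ) = 1 / (1 + exp(−(θ − b)))
P_1 = 1/(1+e^{-1.7300}) = 0.8494
P_2 = 1/(1+e^{-1.6300}) = 0.8362
E[score] = 0.8494 + 0.8362 = 1.6856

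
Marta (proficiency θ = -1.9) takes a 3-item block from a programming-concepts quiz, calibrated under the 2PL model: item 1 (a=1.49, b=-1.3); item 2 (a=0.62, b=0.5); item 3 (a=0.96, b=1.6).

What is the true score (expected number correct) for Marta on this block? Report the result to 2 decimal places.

P(θ) = 1 / (1 + exp(−a(θ − b)))
P_1 = 1/(1+e^{0.8940}) = 0.2903
P_2 = 1/(1+e^{1.4880}) = 0.1842
P_3 = 1/(1+e^{3.3600}) = 0.0336
E[score] = 0.2903 + 0.1842 + 0.0336 = 0.5081

0.51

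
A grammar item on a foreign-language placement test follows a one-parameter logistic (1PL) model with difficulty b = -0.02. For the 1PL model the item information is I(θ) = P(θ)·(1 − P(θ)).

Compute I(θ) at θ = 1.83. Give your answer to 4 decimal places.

0.1174

P = 1/(1+e^{-1.8500}) = 0.8641
P(1−P) = 0.8641 × 0.1359 = 0.1174
I = P(1−P) = 0.11741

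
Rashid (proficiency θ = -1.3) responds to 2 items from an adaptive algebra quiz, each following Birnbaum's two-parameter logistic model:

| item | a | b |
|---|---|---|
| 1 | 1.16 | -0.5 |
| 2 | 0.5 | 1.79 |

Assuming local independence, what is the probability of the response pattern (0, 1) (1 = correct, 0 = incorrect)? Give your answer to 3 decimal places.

P(θ) = 1 / (1 + exp(−a(θ − b)))
P_1 = 1/(1+e^{0.9280}) = 0.2833
P_2 = 1/(1+e^{1.5450}) = 0.1758
L = (1−P_1) × P_2 = 0.7167 × 0.1758 = 0.12600

0.126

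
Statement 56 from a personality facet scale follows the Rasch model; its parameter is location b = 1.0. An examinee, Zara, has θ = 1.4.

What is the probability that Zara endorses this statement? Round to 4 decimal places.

P(θ) = 1 / (1 + exp(−(θ − b)))
Exponent: (1.4 − 1.0) = 0.4000
1/(1 + e^{-0.4000}) = 0.5987
P = 0.5987

0.5987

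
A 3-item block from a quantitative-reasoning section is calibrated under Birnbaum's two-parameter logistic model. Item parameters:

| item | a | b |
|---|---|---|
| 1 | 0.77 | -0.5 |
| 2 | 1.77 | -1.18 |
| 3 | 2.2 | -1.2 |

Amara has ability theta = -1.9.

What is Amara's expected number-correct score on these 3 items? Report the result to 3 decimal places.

P(theta) = 1 / (1 + exp(−a(theta − b)))
P_1 = 1/(1+e^{1.0780}) = 0.2539
P_2 = 1/(1+e^{1.2744}) = 0.2185
P_3 = 1/(1+e^{1.5400}) = 0.1765
E[score] = 0.2539 + 0.2185 + 0.1765 = 0.6489

0.649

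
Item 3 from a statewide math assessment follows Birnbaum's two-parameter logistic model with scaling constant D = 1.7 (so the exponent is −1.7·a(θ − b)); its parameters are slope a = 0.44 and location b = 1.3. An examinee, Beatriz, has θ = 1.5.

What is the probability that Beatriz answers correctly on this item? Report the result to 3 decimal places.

P(θ) = 1 / (1 + exp(−D·a(θ − b)))
Exponent: 1.7 × 0.44 × (1.5 − 1.3) = 0.1496
1/(1 + e^{-0.1496}) = 0.5373
P = 0.5373

0.537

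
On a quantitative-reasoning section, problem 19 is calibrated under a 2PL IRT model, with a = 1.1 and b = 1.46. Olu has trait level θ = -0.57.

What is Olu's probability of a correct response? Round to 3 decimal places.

0.097

P(θ) = 1 / (1 + exp(−a(θ − b)))
Exponent: 1.1 × (-0.57 − 1.46) = -2.2330
1/(1 + e^{2.2330}) = 0.0968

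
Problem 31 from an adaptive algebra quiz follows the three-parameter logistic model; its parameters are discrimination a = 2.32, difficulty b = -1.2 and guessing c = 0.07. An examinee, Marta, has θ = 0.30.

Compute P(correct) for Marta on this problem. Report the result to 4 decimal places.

0.9722

P(θ) = c + (1 − c) · 1 / (1 + exp(−a(θ − b)))
Exponent: 2.32 × (0.30 − (-1.2)) = 3.4800
1/(1 + e^{-3.4800}) = 0.9701
P = 0.07 + 0.93 × 0.9701 = 0.9722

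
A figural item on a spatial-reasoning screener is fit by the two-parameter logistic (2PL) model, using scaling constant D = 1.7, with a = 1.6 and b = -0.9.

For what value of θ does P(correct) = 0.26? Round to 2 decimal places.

-1.28

P(θ) = 1 / (1 + exp(−D·a(θ − b)))
logit = ln(0.2600/0.7400) = -1.0460
θ = b + logit/(1.7·a) = -0.9 + (-1.0460)/2.7200 = -1.2845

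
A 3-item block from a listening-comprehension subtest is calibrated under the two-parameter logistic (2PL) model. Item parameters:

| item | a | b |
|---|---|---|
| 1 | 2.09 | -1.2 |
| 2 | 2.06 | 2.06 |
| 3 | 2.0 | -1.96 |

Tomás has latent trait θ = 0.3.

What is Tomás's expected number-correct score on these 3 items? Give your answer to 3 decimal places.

P(θ) = 1 / (1 + exp(−a(θ − b)))
P_1 = 1/(1+e^{-3.1350}) = 0.9583
P_2 = 1/(1+e^{3.6256}) = 0.0259
P_3 = 1/(1+e^{-4.5200}) = 0.9892
E[score] = 0.9583 + 0.0259 + 0.9892 = 1.9735

1.973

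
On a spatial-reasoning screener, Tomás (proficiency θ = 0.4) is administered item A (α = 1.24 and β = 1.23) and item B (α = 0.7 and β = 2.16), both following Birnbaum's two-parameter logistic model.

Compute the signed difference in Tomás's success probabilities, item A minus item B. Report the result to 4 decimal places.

0.0374

P(θ) = 1 / (1 + exp(−α(θ − β)))
P_A = 0.2632
P_B = 0.2258
P_A − P_B = 0.0374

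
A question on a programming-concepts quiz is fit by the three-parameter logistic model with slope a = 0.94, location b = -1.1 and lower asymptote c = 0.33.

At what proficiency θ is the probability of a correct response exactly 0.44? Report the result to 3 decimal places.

-2.831

P(θ) = c + (1 − c) · 1 / (1 + exp(−a(θ − b)))
Remove guessing floor: (0.44 − 0.33)/(1 − 0.33) = 0.1642
logit = ln(0.1642/0.8358) = -1.6275
θ = b + logit/(a) = -1.1 + (-1.6275)/0.9400 = -2.8313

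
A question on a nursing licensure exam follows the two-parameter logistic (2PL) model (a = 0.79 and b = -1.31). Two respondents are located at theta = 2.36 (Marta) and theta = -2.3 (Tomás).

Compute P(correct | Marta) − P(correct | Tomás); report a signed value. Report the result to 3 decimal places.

0.634

P(theta) = 1 / (1 + exp(−a(theta − b)))
P(Marta) = 0.9478  [exponent 2.8993]
P(Tomás) = 0.3139  [exponent -0.7821]
Difference = 0.9478 − 0.3139 = 0.6339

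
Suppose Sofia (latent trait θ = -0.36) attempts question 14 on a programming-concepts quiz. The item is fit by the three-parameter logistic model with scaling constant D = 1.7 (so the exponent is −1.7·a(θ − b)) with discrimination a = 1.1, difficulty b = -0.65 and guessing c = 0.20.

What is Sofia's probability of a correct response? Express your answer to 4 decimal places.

P(θ) = c + (1 − c) · 1 / (1 + exp(−D·a(θ − b)))
Exponent: 1.7 × 1.1 × (-0.36 − (-0.65)) = 0.5423
1/(1 + e^{-0.5423}) = 0.6323
P = 0.20 + 0.80 × 0.6323 = 0.7059

0.7059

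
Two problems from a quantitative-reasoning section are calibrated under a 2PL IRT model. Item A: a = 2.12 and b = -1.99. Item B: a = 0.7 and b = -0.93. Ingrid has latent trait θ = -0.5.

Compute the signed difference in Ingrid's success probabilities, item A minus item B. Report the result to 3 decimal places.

P(θ) = 1 / (1 + exp(−a(θ − b)))
P_A = 0.9593
P_B = 0.5747
P_A − P_B = 0.3846

0.385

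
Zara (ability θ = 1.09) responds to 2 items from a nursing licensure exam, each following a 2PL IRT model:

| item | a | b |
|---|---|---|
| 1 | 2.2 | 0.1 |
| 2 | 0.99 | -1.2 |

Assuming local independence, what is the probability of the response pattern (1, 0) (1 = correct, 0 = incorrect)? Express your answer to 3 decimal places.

P(θ) = 1 / (1 + exp(−a(θ − b)))
P_1 = 1/(1+e^{-2.1780}) = 0.8983
P_2 = 1/(1+e^{-2.2671}) = 0.9061
L = P_1 × (1−P_2) = 0.8983 × 0.0939 = 0.08433

0.084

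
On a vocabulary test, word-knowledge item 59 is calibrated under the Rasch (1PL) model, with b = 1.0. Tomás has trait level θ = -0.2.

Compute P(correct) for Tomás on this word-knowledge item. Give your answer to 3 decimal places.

0.231

P(θ) = 1 / (1 + exp(−(θ − b)))
Exponent: (-0.2 − 1.0) = -1.2000
1/(1 + e^{1.2000}) = 0.2315
P = 0.2315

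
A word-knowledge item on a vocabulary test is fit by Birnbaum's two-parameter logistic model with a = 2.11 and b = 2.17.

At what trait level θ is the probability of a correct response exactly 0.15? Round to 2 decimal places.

1.35

P(θ) = 1 / (1 + exp(−a(θ − b)))
logit = ln(0.1500/0.8500) = -1.7346
θ = b + logit/(a) = 2.17 + (-1.7346)/2.1100 = 1.3479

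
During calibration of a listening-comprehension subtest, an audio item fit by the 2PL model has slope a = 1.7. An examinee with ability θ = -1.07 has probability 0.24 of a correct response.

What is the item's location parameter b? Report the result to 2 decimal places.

P(θ) = 1 / (1 + exp(−a(θ − b)))
logit(0.24) = ln(0.24/0.76) = -1.1527
b = θ − logit/(a) = -1.07 − (-1.1527)/1.7000 = -0.3920

-0.39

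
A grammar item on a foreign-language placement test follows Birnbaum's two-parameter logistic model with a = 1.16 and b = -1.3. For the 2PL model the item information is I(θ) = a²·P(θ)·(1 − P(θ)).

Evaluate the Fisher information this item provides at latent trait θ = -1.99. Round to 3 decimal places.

0.288

P = 1/(1+e^{0.8004}) = 0.3099
P(1−P) = 0.3099 × 0.6901 = 0.2139
I = a² × P(1−P) = 1.16² × 0.2139 = 0.28779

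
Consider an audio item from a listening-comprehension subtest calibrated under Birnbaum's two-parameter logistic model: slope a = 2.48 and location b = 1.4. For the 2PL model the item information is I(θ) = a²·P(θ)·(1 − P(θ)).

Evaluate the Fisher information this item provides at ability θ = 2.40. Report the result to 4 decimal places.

P = 1/(1+e^{-2.4800}) = 0.9227
P(1−P) = 0.9227 × 0.0773 = 0.0713
I = a² × P(1−P) = 2.48² × 0.0713 = 0.43853

0.4385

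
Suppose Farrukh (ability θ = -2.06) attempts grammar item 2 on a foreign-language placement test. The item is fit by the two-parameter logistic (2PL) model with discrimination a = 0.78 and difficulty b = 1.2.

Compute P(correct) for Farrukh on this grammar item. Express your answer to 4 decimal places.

0.0729

P(θ) = 1 / (1 + exp(−a(θ − b)))
Exponent: 0.78 × (-2.06 − 1.2) = -2.5428
1/(1 + e^{2.5428}) = 0.0729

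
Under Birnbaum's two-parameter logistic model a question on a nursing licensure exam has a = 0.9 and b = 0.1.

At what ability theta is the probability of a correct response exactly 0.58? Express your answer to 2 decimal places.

P(theta) = 1 / (1 + exp(−a(theta − b)))
logit = ln(0.5800/0.4200) = 0.3228
theta = b + logit/(a) = 0.1 + 0.3228/0.9000 = 0.4586

0.46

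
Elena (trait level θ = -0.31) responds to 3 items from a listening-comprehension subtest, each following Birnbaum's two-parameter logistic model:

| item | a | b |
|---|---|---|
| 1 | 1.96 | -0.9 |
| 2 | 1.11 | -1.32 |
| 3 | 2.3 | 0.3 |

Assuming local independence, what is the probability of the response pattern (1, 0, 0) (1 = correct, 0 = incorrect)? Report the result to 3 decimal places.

P(θ) = 1 / (1 + exp(−a(θ − b)))
P_1 = 1/(1+e^{-1.1564}) = 0.7607
P_2 = 1/(1+e^{-1.1211}) = 0.7542
P_3 = 1/(1+e^{1.4030}) = 0.1973
L = P_1 × (1−P_2) × (1−P_3) = 0.7607 × 0.2458 × 0.8027 = 0.15008

0.150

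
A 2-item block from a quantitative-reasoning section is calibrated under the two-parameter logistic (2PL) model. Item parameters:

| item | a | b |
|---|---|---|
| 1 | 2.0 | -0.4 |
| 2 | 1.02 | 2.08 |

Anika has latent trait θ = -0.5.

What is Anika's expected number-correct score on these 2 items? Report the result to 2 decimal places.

0.52

P(θ) = 1 / (1 + exp(−a(θ − b)))
P_1 = 1/(1+e^{0.2000}) = 0.4502
P_2 = 1/(1+e^{2.6316}) = 0.0671
E[score] = 0.4502 + 0.0671 = 0.5173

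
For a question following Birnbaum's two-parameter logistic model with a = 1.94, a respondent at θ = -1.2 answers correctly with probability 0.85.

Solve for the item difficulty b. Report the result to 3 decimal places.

P(θ) = 1 / (1 + exp(−a(θ − b)))
logit(0.85) = ln(0.85/0.15) = 1.7346
b = θ − logit/(a) = -1.2 − 1.7346/1.9400 = -2.0941

-2.094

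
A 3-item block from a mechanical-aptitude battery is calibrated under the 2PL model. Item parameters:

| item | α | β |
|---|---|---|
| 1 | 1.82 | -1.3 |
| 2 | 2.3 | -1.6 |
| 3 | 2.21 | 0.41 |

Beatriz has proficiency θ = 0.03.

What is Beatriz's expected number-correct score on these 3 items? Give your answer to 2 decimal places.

2.20

P(θ) = 1 / (1 + exp(−α(θ − β)))
P_1 = 1/(1+e^{-2.4206}) = 0.9184
P_2 = 1/(1+e^{-3.7490}) = 0.9770
P_3 = 1/(1+e^{0.8398}) = 0.3016
E[score] = 0.9184 + 0.9770 + 0.3016 = 2.1970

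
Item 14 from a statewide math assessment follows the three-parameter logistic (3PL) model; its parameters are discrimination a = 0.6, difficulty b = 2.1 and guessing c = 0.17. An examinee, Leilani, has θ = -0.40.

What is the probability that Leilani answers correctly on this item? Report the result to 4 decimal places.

P(θ) = c + (1 − c) · 1 / (1 + exp(−a(θ − b)))
Exponent: 0.6 × (-0.40 − 2.1) = -1.5000
1/(1 + e^{1.5000}) = 0.1824
P = 0.17 + 0.83 × 0.1824 = 0.3214

0.3214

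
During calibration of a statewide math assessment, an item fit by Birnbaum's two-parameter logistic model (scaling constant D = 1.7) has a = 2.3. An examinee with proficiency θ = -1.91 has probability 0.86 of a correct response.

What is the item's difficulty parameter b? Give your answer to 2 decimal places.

-2.37

P(θ) = 1 / (1 + exp(−D·a(θ − b)))
logit(0.86) = ln(0.86/0.14) = 1.8153
b = θ − logit/(1.7·a) = -1.91 − 1.8153/3.9100 = -2.3743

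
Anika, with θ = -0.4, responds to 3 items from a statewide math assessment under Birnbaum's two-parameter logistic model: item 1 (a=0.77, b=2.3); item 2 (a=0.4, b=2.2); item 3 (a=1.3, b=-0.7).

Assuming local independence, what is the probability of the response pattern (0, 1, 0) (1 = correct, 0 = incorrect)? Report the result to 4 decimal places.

0.0937

P(θ) = 1 / (1 + exp(−a(θ − b)))
P_1 = 1/(1+e^{2.0790}) = 0.1112
P_2 = 1/(1+e^{1.0400}) = 0.2611
P_3 = 1/(1+e^{-0.3900}) = 0.5963
L = (1−P_1) × P_2 × (1−P_3) = 0.8888 × 0.2611 × 0.4037 = 0.09371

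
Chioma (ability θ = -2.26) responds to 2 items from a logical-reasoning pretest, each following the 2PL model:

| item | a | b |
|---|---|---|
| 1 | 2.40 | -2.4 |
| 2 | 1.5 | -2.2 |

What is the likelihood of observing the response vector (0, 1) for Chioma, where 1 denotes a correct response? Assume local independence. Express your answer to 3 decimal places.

0.199

P(θ) = 1 / (1 + exp(−a(θ − b)))
P_1 = 1/(1+e^{-0.3360}) = 0.5832
P_2 = 1/(1+e^{0.0900}) = 0.4775
L = (1−P_1) × P_2 = 0.4168 × 0.4775 = 0.19902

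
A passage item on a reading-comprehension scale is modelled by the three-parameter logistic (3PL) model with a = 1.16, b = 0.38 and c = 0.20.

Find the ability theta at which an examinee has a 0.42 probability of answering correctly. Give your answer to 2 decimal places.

P(theta) = c + (1 − c) · 1 / (1 + exp(−a(theta − b)))
Remove guessing floor: (0.42 − 0.20)/(1 − 0.20) = 0.2750
logit = ln(0.2750/0.7250) = -0.9694
theta = b + logit/(a) = 0.38 + (-0.9694)/1.1600 = -0.4557

-0.46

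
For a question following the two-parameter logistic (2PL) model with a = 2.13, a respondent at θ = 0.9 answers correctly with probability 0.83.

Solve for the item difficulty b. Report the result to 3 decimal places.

0.156

P(θ) = 1 / (1 + exp(−a(θ − b)))
logit(0.83) = ln(0.83/0.17) = 1.5856
b = θ − logit/(a) = 0.9 − 1.5856/2.1300 = 0.1556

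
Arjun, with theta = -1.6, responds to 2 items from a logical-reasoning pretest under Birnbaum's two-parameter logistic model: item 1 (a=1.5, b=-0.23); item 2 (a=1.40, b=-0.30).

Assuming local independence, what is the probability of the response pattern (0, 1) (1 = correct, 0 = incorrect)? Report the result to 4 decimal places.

P(theta) = 1 / (1 + exp(−a(theta − b)))
P_1 = 1/(1+e^{2.0550}) = 0.1135
P_2 = 1/(1+e^{1.8200}) = 0.1394
L = (1−P_1) × P_2 = 0.8865 × 0.1394 = 0.12360

0.1236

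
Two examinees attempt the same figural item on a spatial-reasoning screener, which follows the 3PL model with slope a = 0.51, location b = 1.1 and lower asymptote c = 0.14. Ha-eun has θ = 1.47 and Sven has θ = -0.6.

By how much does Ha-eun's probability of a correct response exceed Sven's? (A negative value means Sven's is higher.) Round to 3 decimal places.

0.216

P(θ) = c + (1 − c) · 1 / (1 + exp(−a(θ − b)))
P(Ha-eun) = 0.6105  [exponent 0.1887]
P(Sven) = 0.3945  [exponent -0.8670]
Difference = 0.6105 − 0.3945 = 0.2160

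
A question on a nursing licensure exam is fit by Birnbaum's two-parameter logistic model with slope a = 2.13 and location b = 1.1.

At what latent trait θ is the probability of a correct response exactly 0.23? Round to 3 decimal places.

P(θ) = 1 / (1 + exp(−a(θ − b)))
logit = ln(0.2300/0.7700) = -1.2083
θ = b + logit/(a) = 1.1 + (-1.2083)/2.1300 = 0.5327

0.533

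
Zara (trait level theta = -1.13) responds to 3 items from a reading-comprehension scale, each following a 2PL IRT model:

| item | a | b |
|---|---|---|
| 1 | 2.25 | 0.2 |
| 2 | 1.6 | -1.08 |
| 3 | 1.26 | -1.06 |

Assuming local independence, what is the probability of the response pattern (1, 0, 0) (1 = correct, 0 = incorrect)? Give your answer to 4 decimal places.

P(theta) = 1 / (1 + exp(−a(theta − b)))
P_1 = 1/(1+e^{2.9925}) = 0.0478
P_2 = 1/(1+e^{0.0800}) = 0.4800
P_3 = 1/(1+e^{0.0882}) = 0.4780
L = P_1 × (1−P_2) × (1−P_3) = 0.0478 × 0.5200 × 0.5220 = 0.01297

0.0130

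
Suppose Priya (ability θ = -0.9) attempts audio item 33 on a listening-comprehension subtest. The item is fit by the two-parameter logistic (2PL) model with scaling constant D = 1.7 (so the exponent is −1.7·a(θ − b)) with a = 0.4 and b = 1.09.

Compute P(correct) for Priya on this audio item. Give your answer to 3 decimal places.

P(θ) = 1 / (1 + exp(−D·a(θ − b)))
Exponent: 1.7 × 0.4 × (-0.9 − 1.09) = -1.3532
1/(1 + e^{1.3532}) = 0.2053
P = 0.2053

0.205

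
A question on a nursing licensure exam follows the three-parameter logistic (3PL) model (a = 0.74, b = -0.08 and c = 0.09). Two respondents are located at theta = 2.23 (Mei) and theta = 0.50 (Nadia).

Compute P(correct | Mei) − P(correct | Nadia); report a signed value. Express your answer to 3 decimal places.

P(theta) = c + (1 − c) · 1 / (1 + exp(−a(theta − b)))
P(Mei) = 0.8606  [exponent 1.7094]
P(Nadia) = 0.6412  [exponent 0.4292]
Difference = 0.8606 − 0.6412 = 0.2194

0.219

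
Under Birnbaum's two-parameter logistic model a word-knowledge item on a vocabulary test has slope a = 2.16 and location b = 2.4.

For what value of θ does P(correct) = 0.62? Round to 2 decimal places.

P(θ) = 1 / (1 + exp(−a(θ − b)))
logit = ln(0.6200/0.3800) = 0.4895
θ = b + logit/(a) = 2.4 + 0.4895/2.1600 = 2.6266

2.63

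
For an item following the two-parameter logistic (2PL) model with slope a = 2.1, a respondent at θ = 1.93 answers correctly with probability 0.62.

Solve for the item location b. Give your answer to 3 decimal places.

P(θ) = 1 / (1 + exp(−a(θ − b)))
logit(0.62) = ln(0.62/0.38) = 0.4895
b = θ − logit/(a) = 1.93 − 0.4895/2.1000 = 1.6969

1.697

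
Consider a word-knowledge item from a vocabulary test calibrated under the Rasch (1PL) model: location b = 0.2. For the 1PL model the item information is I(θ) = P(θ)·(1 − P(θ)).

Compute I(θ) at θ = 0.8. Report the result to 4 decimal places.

0.2288

P = 1/(1+e^{-0.6000}) = 0.6457
P(1−P) = 0.6457 × 0.3543 = 0.2288
I = P(1−P) = 0.22878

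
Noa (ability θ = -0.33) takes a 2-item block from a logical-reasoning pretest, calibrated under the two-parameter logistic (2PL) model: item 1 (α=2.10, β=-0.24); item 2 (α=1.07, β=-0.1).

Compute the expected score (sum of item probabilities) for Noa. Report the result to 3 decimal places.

P(θ) = 1 / (1 + exp(−α(θ − β)))
P_1 = 1/(1+e^{0.1890}) = 0.4529
P_2 = 1/(1+e^{0.2461}) = 0.4388
E[score] = 0.4529 + 0.4388 = 0.8917

0.892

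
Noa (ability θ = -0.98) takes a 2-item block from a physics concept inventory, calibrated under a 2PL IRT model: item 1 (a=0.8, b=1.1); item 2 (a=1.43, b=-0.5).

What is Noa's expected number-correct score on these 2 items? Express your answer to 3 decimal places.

P(θ) = 1 / (1 + exp(−a(θ − b)))
P_1 = 1/(1+e^{1.6640}) = 0.1592
P_2 = 1/(1+e^{0.6864}) = 0.3348
E[score] = 0.1592 + 0.3348 = 0.4941

0.494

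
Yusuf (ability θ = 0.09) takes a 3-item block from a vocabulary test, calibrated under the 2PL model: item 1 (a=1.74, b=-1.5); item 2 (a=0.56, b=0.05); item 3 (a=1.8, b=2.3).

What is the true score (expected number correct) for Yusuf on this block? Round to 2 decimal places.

1.46

P(θ) = 1 / (1 + exp(−a(θ − b)))
P_1 = 1/(1+e^{-2.7666}) = 0.9408
P_2 = 1/(1+e^{-0.0224}) = 0.5056
P_3 = 1/(1+e^{3.9780}) = 0.0184
E[score] = 0.9408 + 0.5056 + 0.0184 = 1.4648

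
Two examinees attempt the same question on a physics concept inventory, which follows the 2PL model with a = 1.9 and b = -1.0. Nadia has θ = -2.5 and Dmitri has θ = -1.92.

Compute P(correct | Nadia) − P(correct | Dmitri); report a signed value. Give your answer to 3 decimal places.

P(θ) = 1 / (1 + exp(−a(θ − b)))
P(Nadia) = 0.0547  [exponent -2.8500]
P(Dmitri) = 0.1483  [exponent -1.7480]
Difference = 0.0547 − 0.1483 = -0.0936

-0.094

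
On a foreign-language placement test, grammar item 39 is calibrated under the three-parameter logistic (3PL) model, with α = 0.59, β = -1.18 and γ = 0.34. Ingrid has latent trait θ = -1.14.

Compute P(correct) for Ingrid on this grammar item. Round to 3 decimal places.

0.674

P(θ) = γ + (1 − γ) · 1 / (1 + exp(−α(θ − β)))
Exponent: 0.59 × (-1.14 − (-1.18)) = 0.0236
1/(1 + e^{-0.0236}) = 0.5059
P = 0.34 + 0.66 × 0.5059 = 0.6739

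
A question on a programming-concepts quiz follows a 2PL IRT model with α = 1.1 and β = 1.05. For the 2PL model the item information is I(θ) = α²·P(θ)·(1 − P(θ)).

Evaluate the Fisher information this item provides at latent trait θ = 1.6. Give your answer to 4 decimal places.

0.2764

P = 1/(1+e^{-0.6050}) = 0.6468
P(1−P) = 0.6468 × 0.3532 = 0.2284
I = α² × P(1−P) = 1.1² × 0.2284 = 0.27642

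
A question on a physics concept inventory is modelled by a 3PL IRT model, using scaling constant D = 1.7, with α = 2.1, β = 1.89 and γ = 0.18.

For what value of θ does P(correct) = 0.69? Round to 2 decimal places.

2.03

P(θ) = γ + (1 − γ) · 1 / (1 + exp(−D·α(θ − β)))
Remove guessing floor: (0.69 − 0.18)/(1 − 0.18) = 0.6220
logit = ln(0.6220/0.3780) = 0.4978
θ = β + logit/(1.7·α) = 1.89 + 0.4978/3.5700 = 2.0295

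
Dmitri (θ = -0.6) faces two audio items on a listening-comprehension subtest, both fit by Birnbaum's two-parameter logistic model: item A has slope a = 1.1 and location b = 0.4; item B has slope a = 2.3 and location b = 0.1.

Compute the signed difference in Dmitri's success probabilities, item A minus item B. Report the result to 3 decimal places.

0.083

P(θ) = 1 / (1 + exp(−a(θ − b)))
P_A = 0.2497
P_B = 0.1666
P_A − P_B = 0.0832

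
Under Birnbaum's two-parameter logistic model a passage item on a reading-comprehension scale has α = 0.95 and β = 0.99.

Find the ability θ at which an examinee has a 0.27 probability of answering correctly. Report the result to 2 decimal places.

-0.06

P(θ) = 1 / (1 + exp(−α(θ − β)))
logit = ln(0.2700/0.7300) = -0.9946
θ = β + logit/(α) = 0.99 + (-0.9946)/0.9500 = -0.0570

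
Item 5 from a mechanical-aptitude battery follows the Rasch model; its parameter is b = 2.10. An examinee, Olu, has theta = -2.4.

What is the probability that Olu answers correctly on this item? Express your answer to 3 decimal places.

P(theta) = 1 / (1 + exp(−(theta − b)))
Exponent: (-2.4 − 2.10) = -4.5000
1/(1 + e^{4.5000}) = 0.0110
P = 0.0110

0.011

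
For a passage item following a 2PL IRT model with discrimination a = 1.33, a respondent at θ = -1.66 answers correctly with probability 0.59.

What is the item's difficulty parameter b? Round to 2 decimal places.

-1.93

P(θ) = 1 / (1 + exp(−a(θ − b)))
logit(0.59) = ln(0.59/0.41) = 0.3640
b = θ − logit/(a) = -1.66 − 0.3640/1.3300 = -1.9337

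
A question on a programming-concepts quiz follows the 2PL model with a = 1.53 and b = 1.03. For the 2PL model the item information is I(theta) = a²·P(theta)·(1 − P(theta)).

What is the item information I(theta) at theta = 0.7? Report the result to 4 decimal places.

0.5495

P = 1/(1+e^{0.5049}) = 0.3764
P(1−P) = 0.3764 × 0.6236 = 0.2347
I = a² × P(1−P) = 1.53² × 0.2347 = 0.54946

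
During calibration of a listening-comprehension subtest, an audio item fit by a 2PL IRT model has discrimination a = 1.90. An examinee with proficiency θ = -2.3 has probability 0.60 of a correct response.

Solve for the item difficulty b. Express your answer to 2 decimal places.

P(θ) = 1 / (1 + exp(−a(θ − b)))
logit(0.60) = ln(0.60/0.40) = 0.4055
b = θ − logit/(a) = -2.3 − 0.4055/1.9000 = -2.5134

-2.51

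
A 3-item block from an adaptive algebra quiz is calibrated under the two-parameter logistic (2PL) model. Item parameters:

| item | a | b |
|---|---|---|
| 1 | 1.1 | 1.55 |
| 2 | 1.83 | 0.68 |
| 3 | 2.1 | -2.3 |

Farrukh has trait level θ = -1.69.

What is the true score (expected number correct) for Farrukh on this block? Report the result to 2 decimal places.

P(θ) = 1 / (1 + exp(−a(θ − b)))
P_1 = 1/(1+e^{3.5640}) = 0.0275
P_2 = 1/(1+e^{4.3371}) = 0.0129
P_3 = 1/(1+e^{-1.2810}) = 0.7826
E[score] = 0.0275 + 0.0129 + 0.7826 = 0.8231

0.82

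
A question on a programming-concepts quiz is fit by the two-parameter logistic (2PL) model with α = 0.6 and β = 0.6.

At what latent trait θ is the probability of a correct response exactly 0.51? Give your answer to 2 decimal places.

P(θ) = 1 / (1 + exp(−α(θ − β)))
logit = ln(0.5100/0.4900) = 0.0400
θ = β + logit/(α) = 0.6 + 0.0400/0.6000 = 0.6667

0.67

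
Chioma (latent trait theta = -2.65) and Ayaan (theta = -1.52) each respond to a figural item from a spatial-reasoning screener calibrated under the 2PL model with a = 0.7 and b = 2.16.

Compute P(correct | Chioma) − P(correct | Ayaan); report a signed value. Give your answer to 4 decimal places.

P(theta) = 1 / (1 + exp(−a(theta − b)))
P(Chioma) = 0.0333  [exponent -3.3670]
P(Ayaan) = 0.0707  [exponent -2.5760]
Difference = 0.0333 − 0.0707 = -0.0374

-0.0374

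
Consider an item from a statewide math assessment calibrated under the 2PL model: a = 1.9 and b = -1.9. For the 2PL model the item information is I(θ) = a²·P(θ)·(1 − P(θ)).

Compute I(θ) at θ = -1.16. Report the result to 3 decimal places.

0.571

P = 1/(1+e^{-1.4060}) = 0.8031
P(1−P) = 0.8031 × 0.1969 = 0.1581
I = a² × P(1−P) = 1.9² × 0.1581 = 0.57078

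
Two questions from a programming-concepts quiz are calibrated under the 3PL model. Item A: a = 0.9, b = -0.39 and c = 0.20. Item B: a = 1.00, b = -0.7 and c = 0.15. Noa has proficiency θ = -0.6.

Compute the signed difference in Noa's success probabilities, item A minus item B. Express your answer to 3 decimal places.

-0.034

P(θ) = c + (1 − c) · 1 / (1 + exp(−a(θ − b)))
P_A = 0.5623
P_B = 0.5962
P_A − P_B = -0.0339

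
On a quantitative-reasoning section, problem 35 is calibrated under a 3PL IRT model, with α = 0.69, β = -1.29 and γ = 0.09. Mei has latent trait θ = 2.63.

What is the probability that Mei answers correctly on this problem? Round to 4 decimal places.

0.9430

P(θ) = γ + (1 − γ) · 1 / (1 + exp(−α(θ − β)))
Exponent: 0.69 × (2.63 − (-1.29)) = 2.7048
1/(1 + e^{-2.7048}) = 0.9373
P = 0.09 + 0.91 × 0.9373 = 0.9430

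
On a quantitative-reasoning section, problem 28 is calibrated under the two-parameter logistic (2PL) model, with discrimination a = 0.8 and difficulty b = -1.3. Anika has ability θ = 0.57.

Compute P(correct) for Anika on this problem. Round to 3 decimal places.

P(θ) = 1 / (1 + exp(−a(θ − b)))
Exponent: 0.8 × (0.57 − (-1.3)) = 1.4960
1/(1 + e^{-1.4960}) = 0.8170

0.817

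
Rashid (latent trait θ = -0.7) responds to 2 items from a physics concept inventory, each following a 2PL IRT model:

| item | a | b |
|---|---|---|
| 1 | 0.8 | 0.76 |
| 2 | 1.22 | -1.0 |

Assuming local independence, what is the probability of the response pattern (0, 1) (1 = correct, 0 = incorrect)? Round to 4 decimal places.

0.4504

P(θ) = 1 / (1 + exp(−a(θ − b)))
P_1 = 1/(1+e^{1.1680}) = 0.2372
P_2 = 1/(1+e^{-0.3660}) = 0.5905
L = (1−P_1) × P_2 = 0.7628 × 0.5905 = 0.45042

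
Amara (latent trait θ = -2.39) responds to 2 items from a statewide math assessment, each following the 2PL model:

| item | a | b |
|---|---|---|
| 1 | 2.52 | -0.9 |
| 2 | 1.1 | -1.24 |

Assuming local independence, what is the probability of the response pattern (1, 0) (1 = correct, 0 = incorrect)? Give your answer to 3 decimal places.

P(θ) = 1 / (1 + exp(−a(θ − b)))
P_1 = 1/(1+e^{3.7548}) = 0.0229
P_2 = 1/(1+e^{1.2650}) = 0.2201
L = P_1 × (1−P_2) = 0.0229 × 0.7799 = 0.01784

0.018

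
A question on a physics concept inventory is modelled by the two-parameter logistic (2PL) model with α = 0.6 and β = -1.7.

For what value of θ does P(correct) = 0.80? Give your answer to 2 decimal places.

P(θ) = 1 / (1 + exp(−α(θ − β)))
logit = ln(0.8000/0.2000) = 1.3863
θ = β + logit/(α) = -1.7 + 1.3863/0.6000 = 0.6105

0.61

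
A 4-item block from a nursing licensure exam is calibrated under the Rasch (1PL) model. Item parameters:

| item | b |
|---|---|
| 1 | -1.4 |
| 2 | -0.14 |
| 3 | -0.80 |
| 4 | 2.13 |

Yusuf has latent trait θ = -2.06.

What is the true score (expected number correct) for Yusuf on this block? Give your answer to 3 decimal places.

P(θ) = 1 / (1 + exp(−(θ − b)))
P_1 = 1/(1+e^{0.6600}) = 0.3407
P_2 = 1/(1+e^{1.9200}) = 0.1279
P_3 = 1/(1+e^{1.2600}) = 0.2210
P_4 = 1/(1+e^{4.1900}) = 0.0149
E[score] = 0.3407 + 0.1279 + 0.2210 + 0.0149 = 0.7045

0.704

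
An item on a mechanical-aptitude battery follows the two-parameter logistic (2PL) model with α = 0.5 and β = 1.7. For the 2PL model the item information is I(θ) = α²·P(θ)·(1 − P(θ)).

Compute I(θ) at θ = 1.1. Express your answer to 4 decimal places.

P = 1/(1+e^{0.3000}) = 0.4256
P(1−P) = 0.4256 × 0.5744 = 0.2445
I = α² × P(1−P) = 0.5² × 0.2445 = 0.06111

0.0611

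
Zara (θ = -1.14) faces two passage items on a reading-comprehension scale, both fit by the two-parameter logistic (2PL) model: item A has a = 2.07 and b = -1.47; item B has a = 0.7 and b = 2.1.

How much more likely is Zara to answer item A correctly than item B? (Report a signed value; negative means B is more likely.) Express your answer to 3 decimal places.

P(θ) = 1 / (1 + exp(−a(θ − b)))
P_A = 0.6644
P_B = 0.0938
P_A − P_B = 0.5706

0.571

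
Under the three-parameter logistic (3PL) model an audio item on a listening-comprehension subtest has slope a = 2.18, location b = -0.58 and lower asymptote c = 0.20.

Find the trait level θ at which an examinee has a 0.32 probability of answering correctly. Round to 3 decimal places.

P(θ) = c + (1 − c) · 1 / (1 + exp(−a(θ − b)))
Remove guessing floor: (0.32 − 0.20)/(1 − 0.20) = 0.1500
logit = ln(0.1500/0.8500) = -1.7346
θ = b + logit/(a) = -0.58 + (-1.7346)/2.1800 = -1.3757

-1.376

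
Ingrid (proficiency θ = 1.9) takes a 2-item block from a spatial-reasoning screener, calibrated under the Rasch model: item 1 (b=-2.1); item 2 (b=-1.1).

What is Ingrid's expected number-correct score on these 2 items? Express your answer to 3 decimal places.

1.935

P(θ) = 1 / (1 + exp(−(θ − b)))
P_1 = 1/(1+e^{-4.0000}) = 0.9820
P_2 = 1/(1+e^{-3.0000}) = 0.9526
E[score] = 0.9820 + 0.9526 = 1.9346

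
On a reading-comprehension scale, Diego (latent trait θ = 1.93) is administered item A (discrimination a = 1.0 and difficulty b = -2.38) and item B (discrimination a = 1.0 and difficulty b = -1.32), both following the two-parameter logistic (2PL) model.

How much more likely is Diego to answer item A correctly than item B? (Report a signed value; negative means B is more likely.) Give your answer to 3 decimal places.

P(θ) = 1 / (1 + exp(−a(θ − b)))
P_A = 0.9867
P_B = 0.9627
P_A − P_B = 0.0241

0.024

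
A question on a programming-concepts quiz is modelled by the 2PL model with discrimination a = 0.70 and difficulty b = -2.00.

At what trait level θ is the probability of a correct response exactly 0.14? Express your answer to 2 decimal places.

-4.59

P(θ) = 1 / (1 + exp(−a(θ − b)))
logit = ln(0.1400/0.8600) = -1.8153
θ = b + logit/(a) = -2.00 + (-1.8153)/0.7000 = -4.5933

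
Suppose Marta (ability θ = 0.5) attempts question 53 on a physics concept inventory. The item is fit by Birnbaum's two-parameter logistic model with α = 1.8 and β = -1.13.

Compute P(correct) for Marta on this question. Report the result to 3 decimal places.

0.950

P(θ) = 1 / (1 + exp(−α(θ − β)))
Exponent: 1.8 × (0.5 − (-1.13)) = 2.9340
1/(1 + e^{-2.9340}) = 0.9495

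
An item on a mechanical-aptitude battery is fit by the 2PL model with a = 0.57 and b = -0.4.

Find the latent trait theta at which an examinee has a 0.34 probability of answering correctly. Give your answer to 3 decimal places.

-1.564

P(theta) = 1 / (1 + exp(−a(theta − b)))
logit = ln(0.3400/0.6600) = -0.6633
theta = b + logit/(a) = -0.4 + (-0.6633)/0.5700 = -1.5637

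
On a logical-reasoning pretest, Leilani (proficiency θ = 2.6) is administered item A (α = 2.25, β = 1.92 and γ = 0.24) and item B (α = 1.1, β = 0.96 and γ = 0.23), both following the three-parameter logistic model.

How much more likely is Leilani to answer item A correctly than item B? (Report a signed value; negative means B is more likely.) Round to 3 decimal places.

P(θ) = γ + (1 − γ) · 1 / (1 + exp(−α(θ − β)))
P_A = 0.8647
P_B = 0.8911
P_A − P_B = -0.0264

-0.026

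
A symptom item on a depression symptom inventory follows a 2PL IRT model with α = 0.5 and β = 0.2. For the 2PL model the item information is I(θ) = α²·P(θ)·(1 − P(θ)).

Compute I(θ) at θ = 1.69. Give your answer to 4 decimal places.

0.0546

P = 1/(1+e^{-0.7450}) = 0.6781
P(1−P) = 0.6781 × 0.3219 = 0.2183
I = α² × P(1−P) = 0.5² × 0.2183 = 0.05457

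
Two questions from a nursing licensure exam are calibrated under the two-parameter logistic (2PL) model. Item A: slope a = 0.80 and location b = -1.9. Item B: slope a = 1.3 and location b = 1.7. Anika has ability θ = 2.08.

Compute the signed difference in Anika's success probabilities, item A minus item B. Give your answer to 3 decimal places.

0.339

P(θ) = 1 / (1 + exp(−a(θ − b)))
P_A = 0.9602
P_B = 0.6210
P_A − P_B = 0.3392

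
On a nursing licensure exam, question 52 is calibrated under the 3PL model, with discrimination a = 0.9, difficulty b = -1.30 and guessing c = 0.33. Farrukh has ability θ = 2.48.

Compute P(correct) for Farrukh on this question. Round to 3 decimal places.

P(θ) = c + (1 − c) · 1 / (1 + exp(−a(θ − b)))
Exponent: 0.9 × (2.48 − (-1.30)) = 3.4020
1/(1 + e^{-3.4020}) = 0.9678
P = 0.33 + 0.67 × 0.9678 = 0.9784

0.978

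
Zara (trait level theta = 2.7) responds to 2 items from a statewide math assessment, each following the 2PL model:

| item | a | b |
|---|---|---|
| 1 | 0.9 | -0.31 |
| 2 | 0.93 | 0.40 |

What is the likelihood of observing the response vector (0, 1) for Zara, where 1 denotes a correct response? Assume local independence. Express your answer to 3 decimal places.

0.056

P(theta) = 1 / (1 + exp(−a(theta − b)))
P_1 = 1/(1+e^{-2.7090}) = 0.9376
P_2 = 1/(1+e^{-2.1390}) = 0.8946
L = (1−P_1) × P_2 = 0.0624 × 0.8946 = 0.05587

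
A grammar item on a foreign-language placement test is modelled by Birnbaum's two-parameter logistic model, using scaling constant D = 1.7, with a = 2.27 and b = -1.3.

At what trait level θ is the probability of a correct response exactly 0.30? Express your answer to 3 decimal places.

P(θ) = 1 / (1 + exp(−D·a(θ − b)))
logit = ln(0.3000/0.7000) = -0.8473
θ = b + logit/(1.7·a) = -1.3 + (-0.8473)/3.8590 = -1.5196

-1.520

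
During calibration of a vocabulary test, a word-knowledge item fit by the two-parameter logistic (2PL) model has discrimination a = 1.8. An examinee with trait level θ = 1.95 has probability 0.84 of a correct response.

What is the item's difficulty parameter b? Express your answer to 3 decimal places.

P(θ) = 1 / (1 + exp(−a(θ − b)))
logit(0.84) = ln(0.84/0.16) = 1.6582
b = θ − logit/(a) = 1.95 − 1.6582/1.8000 = 1.0288

1.029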